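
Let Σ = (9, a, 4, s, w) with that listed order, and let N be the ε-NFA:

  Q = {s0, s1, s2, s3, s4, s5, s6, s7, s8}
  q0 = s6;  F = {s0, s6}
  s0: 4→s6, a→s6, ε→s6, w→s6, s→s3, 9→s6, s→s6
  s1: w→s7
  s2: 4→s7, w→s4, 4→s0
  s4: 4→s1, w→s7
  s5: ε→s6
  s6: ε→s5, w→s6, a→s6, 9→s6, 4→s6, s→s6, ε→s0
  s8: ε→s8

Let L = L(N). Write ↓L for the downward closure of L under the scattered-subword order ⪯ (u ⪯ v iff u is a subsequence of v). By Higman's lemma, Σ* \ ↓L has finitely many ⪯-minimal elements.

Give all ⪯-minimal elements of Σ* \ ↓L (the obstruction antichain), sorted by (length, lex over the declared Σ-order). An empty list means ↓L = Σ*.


A = [].

|Q|=9, |F|=2, |δ|=22 (5 ε).
min D↑ (1 st, q0=0, F={}): 0:9→0,a→0,4→0,s→0,w→0 (ε-aug+det+¬).
L(D↑) = ∅; no obstructions.


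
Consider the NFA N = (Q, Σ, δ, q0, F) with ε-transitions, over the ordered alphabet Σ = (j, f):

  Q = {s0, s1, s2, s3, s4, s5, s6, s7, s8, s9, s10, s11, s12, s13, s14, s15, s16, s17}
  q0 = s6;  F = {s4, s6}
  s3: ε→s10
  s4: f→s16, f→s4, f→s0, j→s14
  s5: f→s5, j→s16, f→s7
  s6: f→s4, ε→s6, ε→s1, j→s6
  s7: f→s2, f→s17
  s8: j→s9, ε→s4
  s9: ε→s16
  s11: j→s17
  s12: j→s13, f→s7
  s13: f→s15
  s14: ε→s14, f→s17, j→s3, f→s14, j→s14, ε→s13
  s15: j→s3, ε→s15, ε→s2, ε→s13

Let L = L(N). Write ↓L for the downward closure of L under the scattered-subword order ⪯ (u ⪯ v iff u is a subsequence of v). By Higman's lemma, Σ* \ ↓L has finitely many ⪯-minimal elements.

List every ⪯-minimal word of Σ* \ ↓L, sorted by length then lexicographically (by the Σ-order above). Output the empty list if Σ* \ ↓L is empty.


min(Σ*\↓L) = [fj].

|Q|=18, |F|=2, |δ|=31 (10 ε).
min D↑ (3 st, q0=0, F={2}): 0:j→0,f→1 1:j→2,f→1 2:j→2,f→2 [Hopcroft].
'fj': |S_i|=[12, 10, 7] end={s10,s13,s14,s15,s17,s2,s3} ∉↓L; 2/2 deletions ∈↓L.
1 obstructions.


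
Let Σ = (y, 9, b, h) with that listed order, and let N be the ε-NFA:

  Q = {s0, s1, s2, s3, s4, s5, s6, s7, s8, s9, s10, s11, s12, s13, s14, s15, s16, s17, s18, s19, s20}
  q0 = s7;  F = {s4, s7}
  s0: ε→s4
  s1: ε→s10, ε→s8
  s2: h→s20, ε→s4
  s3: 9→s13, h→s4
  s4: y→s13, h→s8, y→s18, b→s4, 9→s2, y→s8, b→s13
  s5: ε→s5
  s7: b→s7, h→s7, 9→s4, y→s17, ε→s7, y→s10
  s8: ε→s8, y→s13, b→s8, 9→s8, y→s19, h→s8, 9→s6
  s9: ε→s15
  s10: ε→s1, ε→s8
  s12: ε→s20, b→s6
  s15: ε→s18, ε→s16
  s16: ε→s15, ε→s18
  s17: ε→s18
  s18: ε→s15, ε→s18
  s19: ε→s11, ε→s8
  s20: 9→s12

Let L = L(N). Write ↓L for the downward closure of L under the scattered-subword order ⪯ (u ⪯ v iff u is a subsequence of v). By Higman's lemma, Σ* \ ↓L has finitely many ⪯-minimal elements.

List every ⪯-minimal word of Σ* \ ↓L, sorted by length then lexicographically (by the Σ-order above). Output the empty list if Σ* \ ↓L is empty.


|Q|=21, |F|=2, |δ|=43 (20 ε).
min D↑ (3 st, q0=0, F={1}): 0:y→1,9→2,b→0,h→0 1:y→1,9→1,b→1,h→1 2:y→1,9→2,b→2,h→1 [Hopcroft].
'y': N↓-sim [16, 11] end={s1,s10,s11,s13,s15,s16,s17,s18,s19,s6,s8} rej; 1/1 deletions ∈↓L.
'9h': run [16, 12, 7] end={s11,s12,s13,s19,s20,s6,s8} rej; 2/2 single-dels accept.
2 words, ⪯-incomp.

A = [y, 9h].


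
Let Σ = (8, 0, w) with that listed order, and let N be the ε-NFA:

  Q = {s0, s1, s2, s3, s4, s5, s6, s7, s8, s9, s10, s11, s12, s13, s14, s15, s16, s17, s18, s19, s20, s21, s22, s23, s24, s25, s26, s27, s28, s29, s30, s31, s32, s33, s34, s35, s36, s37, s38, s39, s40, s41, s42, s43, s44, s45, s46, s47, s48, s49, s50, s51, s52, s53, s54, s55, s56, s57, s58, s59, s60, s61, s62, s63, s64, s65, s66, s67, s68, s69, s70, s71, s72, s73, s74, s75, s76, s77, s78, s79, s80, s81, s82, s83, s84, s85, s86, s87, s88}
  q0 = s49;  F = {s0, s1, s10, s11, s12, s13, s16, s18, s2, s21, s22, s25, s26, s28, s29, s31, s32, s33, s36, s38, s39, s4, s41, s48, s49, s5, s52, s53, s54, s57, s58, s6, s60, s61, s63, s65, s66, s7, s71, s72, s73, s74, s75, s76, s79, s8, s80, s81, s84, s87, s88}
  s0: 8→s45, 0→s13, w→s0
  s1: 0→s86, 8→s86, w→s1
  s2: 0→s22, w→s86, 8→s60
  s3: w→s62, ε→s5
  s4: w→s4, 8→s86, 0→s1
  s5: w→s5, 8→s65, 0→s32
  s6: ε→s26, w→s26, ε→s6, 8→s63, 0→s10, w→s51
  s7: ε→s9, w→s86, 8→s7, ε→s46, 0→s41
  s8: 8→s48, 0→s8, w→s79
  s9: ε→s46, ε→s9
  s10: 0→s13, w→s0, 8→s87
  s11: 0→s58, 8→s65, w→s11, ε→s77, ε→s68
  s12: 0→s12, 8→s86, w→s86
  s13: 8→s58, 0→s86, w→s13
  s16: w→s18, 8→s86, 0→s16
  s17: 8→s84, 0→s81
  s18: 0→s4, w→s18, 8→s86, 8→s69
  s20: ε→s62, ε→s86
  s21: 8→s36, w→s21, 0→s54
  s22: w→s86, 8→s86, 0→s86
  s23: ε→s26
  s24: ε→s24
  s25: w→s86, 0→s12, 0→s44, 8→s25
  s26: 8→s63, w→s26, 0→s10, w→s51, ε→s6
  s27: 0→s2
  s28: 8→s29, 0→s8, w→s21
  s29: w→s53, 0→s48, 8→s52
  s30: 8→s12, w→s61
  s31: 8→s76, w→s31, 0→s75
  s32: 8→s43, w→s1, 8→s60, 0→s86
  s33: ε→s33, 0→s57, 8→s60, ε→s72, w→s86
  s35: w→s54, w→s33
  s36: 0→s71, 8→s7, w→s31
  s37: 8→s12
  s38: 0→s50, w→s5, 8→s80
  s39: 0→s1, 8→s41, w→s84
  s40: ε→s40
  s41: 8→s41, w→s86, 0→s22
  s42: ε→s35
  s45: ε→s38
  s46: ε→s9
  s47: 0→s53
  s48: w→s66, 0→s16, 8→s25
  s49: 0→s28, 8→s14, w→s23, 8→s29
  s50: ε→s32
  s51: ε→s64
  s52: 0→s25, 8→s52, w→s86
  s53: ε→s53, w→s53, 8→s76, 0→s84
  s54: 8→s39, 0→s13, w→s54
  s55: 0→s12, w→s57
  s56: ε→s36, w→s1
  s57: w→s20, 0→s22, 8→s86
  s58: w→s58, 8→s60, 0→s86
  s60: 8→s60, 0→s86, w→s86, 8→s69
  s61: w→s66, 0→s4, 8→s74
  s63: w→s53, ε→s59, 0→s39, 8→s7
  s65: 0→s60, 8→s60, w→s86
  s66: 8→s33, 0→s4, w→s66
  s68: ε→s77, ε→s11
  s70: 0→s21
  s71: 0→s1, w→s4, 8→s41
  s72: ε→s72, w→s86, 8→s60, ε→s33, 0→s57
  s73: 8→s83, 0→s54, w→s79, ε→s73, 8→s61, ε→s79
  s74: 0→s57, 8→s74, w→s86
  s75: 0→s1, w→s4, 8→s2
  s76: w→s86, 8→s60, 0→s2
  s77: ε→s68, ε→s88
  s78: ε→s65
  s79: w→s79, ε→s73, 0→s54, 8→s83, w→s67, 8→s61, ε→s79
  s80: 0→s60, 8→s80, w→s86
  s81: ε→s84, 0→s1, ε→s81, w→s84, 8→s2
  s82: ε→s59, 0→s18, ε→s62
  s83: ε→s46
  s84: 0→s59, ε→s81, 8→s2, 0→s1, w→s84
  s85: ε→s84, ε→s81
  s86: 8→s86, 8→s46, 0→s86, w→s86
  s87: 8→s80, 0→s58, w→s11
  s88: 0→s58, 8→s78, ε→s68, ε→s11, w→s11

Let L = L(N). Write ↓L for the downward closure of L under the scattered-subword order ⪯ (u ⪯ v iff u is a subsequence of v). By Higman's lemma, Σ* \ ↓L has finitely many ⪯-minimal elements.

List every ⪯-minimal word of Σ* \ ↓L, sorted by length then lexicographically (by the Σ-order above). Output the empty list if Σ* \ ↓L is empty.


|Q|=89, |F|=51, |δ|=229 (46 ε).
min D↑ (47 st, q0=0, F={12}): 0:8→1,0→2,w→3 1:8→4,0→5,w→6 2:8→1,0→7,w→8 3:8→9,0→10,w→3 4:8→4,0→11,w→12 5:8→11,0→13,w→14 6:8→15,0→16,w→6 7:8→5,0→7,w→17 8:8→18,0→19,w→8 9:8→20,0→21,w→6 10:8→22,0→23,w→24 11:8→11,0→25,w→12 12:8→12,0→12,w→12 13:8→12,0→13,w→26 14:8→27,0→28,w→14 15:8→29,0→30,w→12 16:8→30,0→31,w→16 17:8→32,0→19,w→17 18:8→20,0→33,w→34 19:8→21,0→23,w→19 20:8→20,0→35,w→12 21:8→35,0→31,w→16 22:8→36,0→37,w→38 23:8→37,0→12,w→23 24:8→39,0→23,w→24 25:8→12,0→25,w→12 26:8→12,0→28,w→26 27:8→29,0→40,w→12 28:8→12,0→31,w→28 29:8→29,0→12,w→12 30:8→29,0→41,w→12 31:8→12,0→12,w→31 32:8→42,0→28,w→14 33:8→35,0→31,w→28 34:8→15,0→43,w→34 35:8→35,0→41,w→12 36:8→36,0→29,w→12 37:8→29,0→12,w→37 38:8→44,0→37,w→38 39:8→36,0→45,w→46 40:8→12,0→41,w→12 41:8→12,0→12,w→12 42:8→42,0→40,w→12 43:8→30,0→31,w→28 44:8→29,0→29,w→12 45:8→29,0→12,w→31 46:8→44,0→45,w→46 (ε-aug+det+¬).
'88w': |S_i|=[71, 55, 24, 5] end={s20,s46,s62,s86,s9} — reject; 3/3 single-dels accept.
'8008': N↓-sim [71, 55, 32, 15, 4] end={s46,s69,s86,s9} ∉↓L; 4/4 deletions ∈↓L.
'w000': run [71, 60, 38, 13, 3] end={s46,s86,s9} — reject; 4/4 single-dels accept.
'8w880': |S_i|=[71, 55, 33, 16, 5, 3] end={s46,s86,s9} ∉↓L; 5/5 deletions ∈↓L.
'00808': run [71, 63, 41, 31, 15, 4] end={s46,s69,s86,s9} rej; 5/5 deletions ∈↓L.
'0w80w8': N↓-sim [71, 63, 52, 39, 19, 7, 3] end={s46,s86,s9} ∉↓L; 6/6 single-dels accept.
6 minimals (antichain).

min(Σ*\↓L) = [88w, 8008, w000, 8w880, 00808, 0w80w8].


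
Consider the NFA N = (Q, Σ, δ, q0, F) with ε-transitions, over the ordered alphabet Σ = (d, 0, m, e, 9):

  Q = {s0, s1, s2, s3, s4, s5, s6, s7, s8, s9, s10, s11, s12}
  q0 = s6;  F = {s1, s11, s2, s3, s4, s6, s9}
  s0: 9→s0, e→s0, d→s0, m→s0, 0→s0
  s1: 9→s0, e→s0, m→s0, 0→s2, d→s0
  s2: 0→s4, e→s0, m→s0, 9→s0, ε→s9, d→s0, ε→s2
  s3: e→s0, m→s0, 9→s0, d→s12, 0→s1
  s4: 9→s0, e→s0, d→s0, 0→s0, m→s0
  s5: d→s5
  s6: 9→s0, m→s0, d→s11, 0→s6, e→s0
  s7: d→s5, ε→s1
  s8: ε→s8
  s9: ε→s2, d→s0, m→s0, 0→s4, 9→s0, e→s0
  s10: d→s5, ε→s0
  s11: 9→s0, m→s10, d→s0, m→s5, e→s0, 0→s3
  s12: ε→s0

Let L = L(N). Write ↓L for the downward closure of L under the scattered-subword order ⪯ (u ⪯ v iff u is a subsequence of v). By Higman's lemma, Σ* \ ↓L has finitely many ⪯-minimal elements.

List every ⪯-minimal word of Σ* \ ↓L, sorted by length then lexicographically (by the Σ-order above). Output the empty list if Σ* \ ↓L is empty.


|Q|=13, |F|=7, |δ|=51 (7 ε).
min D↑ (7 st, q0=0, F={2}): 0:d→1,0→0,m→2,e→2,9→2 1:d→2,0→3,m→2,e→2,9→2 2:d→2,0→2,m→2,e→2,9→2 3:d→2,0→4,m→2,e→2,9→2 4:d→2,0→5,m→2,e→2,9→2 5:d→2,0→6,m→2,e→2,9→2 6:d→2,0→2,m→2,e→2,9→2 [Hopcroft].
'm': |S_i|=[11, 3] end={s0,s10,s5} rej; 1/1 del acc.
'e': run [11, 1] end={s0} rej; 1/1 deletions ∈↓L.
'9': N↓-sim [11, 1] end={s0} rej; 1/1 del acc.
'dd': run [11, 10, 3] end={s0,s12,s5} — reject; 2/2 deletions ∈↓L.
'd00000': run [11, 10, 7, 5, 4, 2, 1] end={s0} ∉↓L; 6/6 single-dels accept.
5 minimals (antichain).

Antichain: [m, e, 9, dd, d00000].


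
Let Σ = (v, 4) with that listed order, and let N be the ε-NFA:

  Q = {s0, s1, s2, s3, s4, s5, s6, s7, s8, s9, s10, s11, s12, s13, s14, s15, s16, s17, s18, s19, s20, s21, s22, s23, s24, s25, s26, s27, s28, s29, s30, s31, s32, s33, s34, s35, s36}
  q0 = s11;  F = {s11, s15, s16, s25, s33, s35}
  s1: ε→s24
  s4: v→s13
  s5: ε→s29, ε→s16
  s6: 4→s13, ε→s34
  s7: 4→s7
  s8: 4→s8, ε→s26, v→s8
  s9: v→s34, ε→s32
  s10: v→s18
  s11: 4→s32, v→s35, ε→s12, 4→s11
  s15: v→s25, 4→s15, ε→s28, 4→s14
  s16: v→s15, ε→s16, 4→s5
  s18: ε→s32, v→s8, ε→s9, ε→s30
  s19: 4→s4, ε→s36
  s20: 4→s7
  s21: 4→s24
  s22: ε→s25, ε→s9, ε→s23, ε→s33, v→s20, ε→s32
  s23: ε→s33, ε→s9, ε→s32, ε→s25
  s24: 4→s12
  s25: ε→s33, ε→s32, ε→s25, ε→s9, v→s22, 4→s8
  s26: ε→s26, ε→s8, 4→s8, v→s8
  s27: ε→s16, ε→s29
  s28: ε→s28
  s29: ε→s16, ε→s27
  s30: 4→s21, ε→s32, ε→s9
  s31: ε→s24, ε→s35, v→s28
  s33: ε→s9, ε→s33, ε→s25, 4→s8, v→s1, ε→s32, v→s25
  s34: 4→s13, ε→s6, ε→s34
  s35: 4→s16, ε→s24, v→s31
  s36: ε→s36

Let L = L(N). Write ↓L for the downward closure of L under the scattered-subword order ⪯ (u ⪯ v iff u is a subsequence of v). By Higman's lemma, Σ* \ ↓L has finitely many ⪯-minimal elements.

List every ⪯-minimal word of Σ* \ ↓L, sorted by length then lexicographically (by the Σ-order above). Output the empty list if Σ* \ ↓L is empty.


min(Σ*\↓L) = [v4vv4].

|Q|=37, |F|=6, |δ|=78 (45 ε).
min D↑ (6 st, q0=0, F={5}): 0:v→1,4→0 1:v→1,4→2 2:v→3,4→2 3:v→4,4→3 4:v→4,4→5 5:v→5,4→5 [Hopcroft].
'v4vv4': |S_i|=[26, 25, 23, 19, 16, 5] end={s12,s13,s26,s7,s8} rej; 5/5 single-dels accept.
1 minimals (antichain).


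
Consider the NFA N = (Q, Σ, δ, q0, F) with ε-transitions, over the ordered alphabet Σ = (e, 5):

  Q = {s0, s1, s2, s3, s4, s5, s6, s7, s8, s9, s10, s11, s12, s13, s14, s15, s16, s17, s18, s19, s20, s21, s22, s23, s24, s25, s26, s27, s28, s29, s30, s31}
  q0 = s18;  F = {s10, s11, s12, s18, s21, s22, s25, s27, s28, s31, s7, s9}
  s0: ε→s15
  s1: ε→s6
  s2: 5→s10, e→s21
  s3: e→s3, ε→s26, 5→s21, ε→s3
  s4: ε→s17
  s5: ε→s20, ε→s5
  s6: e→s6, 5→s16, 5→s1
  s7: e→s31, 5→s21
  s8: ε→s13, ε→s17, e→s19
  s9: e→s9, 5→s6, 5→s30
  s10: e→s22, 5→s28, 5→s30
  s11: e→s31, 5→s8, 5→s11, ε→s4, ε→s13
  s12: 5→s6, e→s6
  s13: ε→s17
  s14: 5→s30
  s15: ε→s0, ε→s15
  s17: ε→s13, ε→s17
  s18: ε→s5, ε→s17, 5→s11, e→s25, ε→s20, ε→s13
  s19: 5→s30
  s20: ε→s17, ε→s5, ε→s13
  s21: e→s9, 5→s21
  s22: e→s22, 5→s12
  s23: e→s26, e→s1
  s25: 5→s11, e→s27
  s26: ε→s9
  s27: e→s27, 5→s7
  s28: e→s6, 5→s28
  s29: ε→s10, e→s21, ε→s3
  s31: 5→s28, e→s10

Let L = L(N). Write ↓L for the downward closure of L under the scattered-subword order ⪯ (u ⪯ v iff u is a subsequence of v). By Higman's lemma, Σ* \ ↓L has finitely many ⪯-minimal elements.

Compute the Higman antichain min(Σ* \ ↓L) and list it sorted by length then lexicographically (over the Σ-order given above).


Antichain: [5e5e, ee55e5, 5eee55].

|Q|=32, |F|=12, |δ|=66 (26 ε).
min D↑ (13 st, q0=0, F={10}): 0:e→1,5→2 1:e→3,5→2 2:e→4,5→2 3:e→3,5→5 4:e→6,5→7 5:e→4,5→8 6:e→9,5→7 7:e→10,5→7 8:e→11,5→8 9:e→9,5→12 10:e→10,5→10 11:e→11,5→10 12:e→10,5→10 (ε-aug+det+¬).
'5e5e': run [23, 18, 11, 6, 3] end={s1,s16,s6} ∉↓L; 4/4 del acc.
'ee55e5': run [23, 20, 14, 12, 8, 5, 4] end={s1,s16,s30,s6} rej; 6/6 del acc.
'5eee55': N↓-sim [23, 18, 11, 9, 7, 5, 3] end={s1,s16,s6} ∉↓L; 6/6 del acc.
3 obstructions.


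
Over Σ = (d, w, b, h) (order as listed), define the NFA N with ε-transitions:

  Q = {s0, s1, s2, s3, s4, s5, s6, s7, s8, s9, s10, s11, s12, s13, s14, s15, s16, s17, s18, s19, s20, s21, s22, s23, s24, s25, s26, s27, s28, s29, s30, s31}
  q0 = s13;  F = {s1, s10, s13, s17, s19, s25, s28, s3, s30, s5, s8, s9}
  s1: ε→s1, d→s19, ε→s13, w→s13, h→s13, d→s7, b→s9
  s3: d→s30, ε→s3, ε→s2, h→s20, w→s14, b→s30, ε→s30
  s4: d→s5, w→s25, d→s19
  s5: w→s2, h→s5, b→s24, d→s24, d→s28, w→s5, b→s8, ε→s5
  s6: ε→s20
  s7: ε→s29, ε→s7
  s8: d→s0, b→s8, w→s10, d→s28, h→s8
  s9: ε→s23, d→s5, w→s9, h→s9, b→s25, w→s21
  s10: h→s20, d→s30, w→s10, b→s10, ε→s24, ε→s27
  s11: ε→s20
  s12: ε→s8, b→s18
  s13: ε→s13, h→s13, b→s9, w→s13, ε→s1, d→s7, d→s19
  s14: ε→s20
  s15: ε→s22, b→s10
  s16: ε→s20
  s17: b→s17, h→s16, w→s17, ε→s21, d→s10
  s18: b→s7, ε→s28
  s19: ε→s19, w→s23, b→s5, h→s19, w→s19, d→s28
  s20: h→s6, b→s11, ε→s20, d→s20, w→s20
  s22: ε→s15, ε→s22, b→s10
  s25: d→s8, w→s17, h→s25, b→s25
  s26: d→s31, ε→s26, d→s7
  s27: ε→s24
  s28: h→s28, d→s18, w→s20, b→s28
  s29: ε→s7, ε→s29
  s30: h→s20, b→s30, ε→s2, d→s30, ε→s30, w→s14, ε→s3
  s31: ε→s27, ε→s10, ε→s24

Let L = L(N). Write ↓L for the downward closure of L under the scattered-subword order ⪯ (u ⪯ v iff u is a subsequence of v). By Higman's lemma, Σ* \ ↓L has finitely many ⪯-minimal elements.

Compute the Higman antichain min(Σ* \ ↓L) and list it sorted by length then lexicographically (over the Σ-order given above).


A = [ddw, bbwh].

|Q|=32, |F|=12, |δ|=104 (35 ε).
min D↑ (11 st, q0=0, F={6}): 0:d→1,w→0,b→2,h→0 1:d→3,w→1,b→4,h→1 2:d→4,w→2,b→5,h→2 3:d→3,w→6,b→3,h→3 4:d→3,w→4,b→7,h→4 5:d→7,w→8,b→5,h→5 6:d→6,w→6,b→6,h→6 7:d→3,w→9,b→7,h→7 8:d→9,w→8,b→8,h→6 9:d→10,w→9,b→9,h→6 10:d→10,w→6,b→10,h→6 (ε-aug+det+¬).
'ddw': N↓-sim [26, 19, 13, 4] end={s11,s14,s20,s6} rej; 3/3 del acc.
'bbwh': run [26, 23, 20, 13, 4] end={s11,s16,s20,s6} ∉↓L; 4/4 del acc.
2 obstructions.


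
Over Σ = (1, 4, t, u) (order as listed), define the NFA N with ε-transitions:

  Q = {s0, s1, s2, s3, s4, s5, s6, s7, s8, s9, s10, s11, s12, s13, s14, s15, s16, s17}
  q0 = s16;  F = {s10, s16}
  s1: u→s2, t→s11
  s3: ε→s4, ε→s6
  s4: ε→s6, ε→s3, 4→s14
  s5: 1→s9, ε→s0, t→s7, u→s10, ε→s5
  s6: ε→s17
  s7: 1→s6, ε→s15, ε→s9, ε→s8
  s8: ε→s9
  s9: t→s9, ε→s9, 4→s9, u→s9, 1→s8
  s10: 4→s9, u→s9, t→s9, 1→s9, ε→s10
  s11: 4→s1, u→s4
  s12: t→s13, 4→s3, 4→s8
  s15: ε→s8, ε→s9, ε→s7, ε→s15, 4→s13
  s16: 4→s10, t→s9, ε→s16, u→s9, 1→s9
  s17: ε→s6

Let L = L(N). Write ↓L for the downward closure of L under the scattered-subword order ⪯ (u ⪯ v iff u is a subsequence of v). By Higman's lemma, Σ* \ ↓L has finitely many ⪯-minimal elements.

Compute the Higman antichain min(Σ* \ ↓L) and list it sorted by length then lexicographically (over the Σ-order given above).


min(Σ*\↓L) = [1, t, u, 44].

|Q|=18, |F|=2, |δ|=44 (19 ε).
min D↑ (3 st, q0=0, F={1}): 0:1→1,4→2,t→1,u→1 1:1→1,4→1,t→1,u→1 2:1→1,4→1,t→1,u→1 [Hopcroft].
'1': N↓-sim [4, 2] end={s8,s9} — reject; 1/1 single-dels accept.
't': run [4, 2] end={s8,s9} — reject; 1/1 del acc.
'u': run [4, 2] end={s8,s9} — reject; 1/1 del acc.
'44': N↓-sim [4, 3, 2] end={s8,s9} rej; 2/2 single-dels accept.
4 obstructions.


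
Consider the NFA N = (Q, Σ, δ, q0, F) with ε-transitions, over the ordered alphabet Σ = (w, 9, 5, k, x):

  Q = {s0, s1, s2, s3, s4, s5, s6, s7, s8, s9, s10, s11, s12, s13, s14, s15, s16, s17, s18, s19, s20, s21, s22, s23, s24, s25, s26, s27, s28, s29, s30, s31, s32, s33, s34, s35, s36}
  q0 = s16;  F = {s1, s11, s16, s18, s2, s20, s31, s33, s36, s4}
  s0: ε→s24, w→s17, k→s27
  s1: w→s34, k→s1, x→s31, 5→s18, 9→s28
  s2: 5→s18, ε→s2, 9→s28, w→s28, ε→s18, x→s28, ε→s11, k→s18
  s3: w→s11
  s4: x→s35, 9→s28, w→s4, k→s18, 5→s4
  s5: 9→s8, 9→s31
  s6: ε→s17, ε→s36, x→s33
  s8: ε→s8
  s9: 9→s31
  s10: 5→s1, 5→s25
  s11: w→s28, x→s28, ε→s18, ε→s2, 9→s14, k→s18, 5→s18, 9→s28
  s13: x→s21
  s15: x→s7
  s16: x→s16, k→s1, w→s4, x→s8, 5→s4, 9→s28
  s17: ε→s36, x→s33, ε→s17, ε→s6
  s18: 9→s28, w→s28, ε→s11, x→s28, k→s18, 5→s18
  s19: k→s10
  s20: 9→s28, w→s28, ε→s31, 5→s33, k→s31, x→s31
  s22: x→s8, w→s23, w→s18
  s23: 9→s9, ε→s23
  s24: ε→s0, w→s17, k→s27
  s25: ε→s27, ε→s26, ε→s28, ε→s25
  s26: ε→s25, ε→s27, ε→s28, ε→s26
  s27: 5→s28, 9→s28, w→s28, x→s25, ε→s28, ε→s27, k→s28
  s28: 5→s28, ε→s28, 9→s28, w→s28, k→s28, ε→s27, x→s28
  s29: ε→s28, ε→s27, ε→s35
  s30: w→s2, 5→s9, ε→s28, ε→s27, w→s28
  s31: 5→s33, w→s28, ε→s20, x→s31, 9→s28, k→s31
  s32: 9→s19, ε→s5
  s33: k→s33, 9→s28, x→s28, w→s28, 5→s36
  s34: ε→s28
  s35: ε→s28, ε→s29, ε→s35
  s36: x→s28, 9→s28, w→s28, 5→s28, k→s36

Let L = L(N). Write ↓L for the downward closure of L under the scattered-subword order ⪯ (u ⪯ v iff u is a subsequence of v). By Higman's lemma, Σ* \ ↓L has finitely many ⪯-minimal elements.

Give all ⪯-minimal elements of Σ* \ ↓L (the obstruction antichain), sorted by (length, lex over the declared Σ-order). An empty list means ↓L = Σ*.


|Q|=37, |F|=10, |δ|=124 (39 ε).
min D↑ (8 st, q0=0, F={2}): 0:w→1,9→2,5→1,k→3,x→0 1:w→1,9→2,5→1,k→4,x→2 2:w→2,9→2,5→2,k→2,x→2 3:w→2,9→2,5→4,k→3,x→5 4:w→2,9→2,5→4,k→4,x→2 5:w→2,9→2,5→6,k→5,x→5 6:w→2,9→2,5→7,k→6,x→2 7:w→2,9→2,5→2,k→7,x→2 (ε-aug+det+¬).
'9': N↓-sim [19, 5] end={s14,s25,s26,s27,s28} — reject; 1/1 single-dels accept.
'wx': N↓-sim [19, 12, 6] end={s25,s26,s27,s28,s29,s35} — reject; 2/2 del acc.
'5x': N↓-sim [19, 13, 6] end={s25,s26,s27,s28,s29,s35} ∉↓L; 2/2 deletions ∈↓L.
'kw': N↓-sim [19, 14, 5] end={s25,s26,s27,s28,s34} rej; 2/2 del acc.
'kx555': |S_i|=[19, 14, 8, 6, 5, 4] end={s25,s26,s27,s28} rej; 5/5 single-dels accept.
5 obstructions.

Antichain: [9, wx, 5x, kw, kx555].


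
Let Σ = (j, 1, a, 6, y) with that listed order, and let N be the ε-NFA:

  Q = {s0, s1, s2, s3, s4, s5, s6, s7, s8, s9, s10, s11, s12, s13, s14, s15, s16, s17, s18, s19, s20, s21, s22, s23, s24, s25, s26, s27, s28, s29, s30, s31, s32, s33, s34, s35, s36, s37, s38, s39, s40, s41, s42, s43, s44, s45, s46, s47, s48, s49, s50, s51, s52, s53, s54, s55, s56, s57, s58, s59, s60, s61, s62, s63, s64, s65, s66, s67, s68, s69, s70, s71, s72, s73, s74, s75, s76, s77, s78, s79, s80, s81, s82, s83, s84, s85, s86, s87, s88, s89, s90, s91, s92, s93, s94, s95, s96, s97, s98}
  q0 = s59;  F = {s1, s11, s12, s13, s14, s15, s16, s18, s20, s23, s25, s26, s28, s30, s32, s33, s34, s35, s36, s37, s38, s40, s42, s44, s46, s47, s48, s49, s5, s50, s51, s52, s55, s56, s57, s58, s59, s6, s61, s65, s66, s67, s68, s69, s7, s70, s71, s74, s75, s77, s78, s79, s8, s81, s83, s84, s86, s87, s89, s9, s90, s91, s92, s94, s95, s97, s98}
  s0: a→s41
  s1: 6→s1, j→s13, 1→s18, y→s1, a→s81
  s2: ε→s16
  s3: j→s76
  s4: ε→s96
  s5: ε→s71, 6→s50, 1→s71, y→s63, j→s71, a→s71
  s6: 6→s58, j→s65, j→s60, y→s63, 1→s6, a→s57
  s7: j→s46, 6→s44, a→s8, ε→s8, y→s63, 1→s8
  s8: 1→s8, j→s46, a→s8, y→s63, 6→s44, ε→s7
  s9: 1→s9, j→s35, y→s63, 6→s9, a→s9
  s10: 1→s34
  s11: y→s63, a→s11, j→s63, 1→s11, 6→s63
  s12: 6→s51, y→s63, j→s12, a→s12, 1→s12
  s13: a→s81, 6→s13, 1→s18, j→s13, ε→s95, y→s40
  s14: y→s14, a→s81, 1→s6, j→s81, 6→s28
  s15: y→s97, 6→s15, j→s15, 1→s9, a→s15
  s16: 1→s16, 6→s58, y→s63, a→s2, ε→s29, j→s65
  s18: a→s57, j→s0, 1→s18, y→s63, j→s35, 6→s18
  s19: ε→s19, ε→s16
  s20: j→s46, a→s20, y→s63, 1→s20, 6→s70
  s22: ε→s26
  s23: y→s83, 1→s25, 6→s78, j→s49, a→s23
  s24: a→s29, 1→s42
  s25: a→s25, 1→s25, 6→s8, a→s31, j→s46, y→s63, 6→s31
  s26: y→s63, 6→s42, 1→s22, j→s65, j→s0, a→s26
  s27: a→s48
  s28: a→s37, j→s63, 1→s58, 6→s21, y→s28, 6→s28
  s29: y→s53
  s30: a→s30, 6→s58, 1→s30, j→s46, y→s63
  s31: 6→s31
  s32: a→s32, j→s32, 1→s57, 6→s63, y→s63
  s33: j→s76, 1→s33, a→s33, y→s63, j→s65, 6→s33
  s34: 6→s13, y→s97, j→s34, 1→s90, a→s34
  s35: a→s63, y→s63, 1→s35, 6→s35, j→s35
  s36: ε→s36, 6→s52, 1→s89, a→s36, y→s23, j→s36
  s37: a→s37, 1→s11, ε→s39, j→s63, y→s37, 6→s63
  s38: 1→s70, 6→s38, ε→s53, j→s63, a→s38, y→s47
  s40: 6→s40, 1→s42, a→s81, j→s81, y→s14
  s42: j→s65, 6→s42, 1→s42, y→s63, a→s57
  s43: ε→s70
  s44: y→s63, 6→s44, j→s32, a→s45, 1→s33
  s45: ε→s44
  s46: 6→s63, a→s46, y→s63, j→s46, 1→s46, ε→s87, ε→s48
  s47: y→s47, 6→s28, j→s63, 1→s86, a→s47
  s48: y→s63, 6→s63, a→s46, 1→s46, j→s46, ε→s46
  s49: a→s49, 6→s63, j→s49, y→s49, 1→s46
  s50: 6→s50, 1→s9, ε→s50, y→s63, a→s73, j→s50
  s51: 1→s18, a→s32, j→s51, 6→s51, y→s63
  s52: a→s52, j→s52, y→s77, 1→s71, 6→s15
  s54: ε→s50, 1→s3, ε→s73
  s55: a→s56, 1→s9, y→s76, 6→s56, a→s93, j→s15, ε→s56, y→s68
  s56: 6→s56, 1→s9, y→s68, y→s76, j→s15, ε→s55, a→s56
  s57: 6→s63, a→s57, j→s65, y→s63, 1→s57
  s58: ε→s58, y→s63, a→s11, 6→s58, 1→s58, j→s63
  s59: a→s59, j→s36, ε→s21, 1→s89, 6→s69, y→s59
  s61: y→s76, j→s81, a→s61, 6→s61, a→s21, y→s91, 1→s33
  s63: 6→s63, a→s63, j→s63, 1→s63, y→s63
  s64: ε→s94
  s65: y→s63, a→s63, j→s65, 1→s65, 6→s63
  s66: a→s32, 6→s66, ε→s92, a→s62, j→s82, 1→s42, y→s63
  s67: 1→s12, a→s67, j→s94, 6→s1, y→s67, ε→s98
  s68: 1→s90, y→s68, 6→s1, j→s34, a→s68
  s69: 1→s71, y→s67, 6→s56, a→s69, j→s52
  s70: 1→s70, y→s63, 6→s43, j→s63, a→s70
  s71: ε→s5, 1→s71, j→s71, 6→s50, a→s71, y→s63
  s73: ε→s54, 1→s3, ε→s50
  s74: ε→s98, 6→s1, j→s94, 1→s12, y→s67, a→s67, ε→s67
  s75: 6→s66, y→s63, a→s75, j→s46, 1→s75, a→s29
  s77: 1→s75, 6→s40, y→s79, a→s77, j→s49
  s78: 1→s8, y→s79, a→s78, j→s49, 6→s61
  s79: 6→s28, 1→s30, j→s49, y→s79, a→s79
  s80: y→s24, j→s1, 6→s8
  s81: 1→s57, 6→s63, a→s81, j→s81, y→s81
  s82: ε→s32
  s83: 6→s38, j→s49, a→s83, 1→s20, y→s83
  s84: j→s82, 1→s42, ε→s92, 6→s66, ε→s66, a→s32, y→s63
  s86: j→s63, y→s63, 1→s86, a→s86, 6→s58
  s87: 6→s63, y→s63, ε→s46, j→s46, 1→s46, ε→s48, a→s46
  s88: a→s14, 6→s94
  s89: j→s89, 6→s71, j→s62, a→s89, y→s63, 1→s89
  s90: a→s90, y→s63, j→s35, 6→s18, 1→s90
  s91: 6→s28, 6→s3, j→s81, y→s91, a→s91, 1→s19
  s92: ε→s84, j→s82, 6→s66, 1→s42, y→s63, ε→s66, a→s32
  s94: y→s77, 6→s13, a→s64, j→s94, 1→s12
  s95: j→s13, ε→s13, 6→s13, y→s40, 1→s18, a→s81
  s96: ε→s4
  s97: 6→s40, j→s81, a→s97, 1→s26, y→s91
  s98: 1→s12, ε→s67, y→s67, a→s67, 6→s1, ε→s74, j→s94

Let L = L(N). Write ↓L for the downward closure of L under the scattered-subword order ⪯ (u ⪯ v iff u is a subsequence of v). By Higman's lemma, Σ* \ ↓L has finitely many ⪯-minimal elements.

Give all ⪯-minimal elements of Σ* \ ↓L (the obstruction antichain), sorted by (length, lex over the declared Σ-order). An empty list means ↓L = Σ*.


Antichain: [1y, jyj6, jyy6j, 661ja, 6y6a6].

|Q|=99, |F|=67, |δ|=415 (44 ε).
min D↑ (58 st, q0=0, F={7}): 0:j→1,1→2,a→0,6→3,y→0 1:j→1,1→2,a→1,6→4,y→5 2:j→2,1→2,a→2,6→6,y→7 3:j→4,1→6,a→3,6→8,y→9 4:j→4,1→6,a→4,6→10,y→11 5:j→12,1→13,a→5,6→14,y→15 6:j→6,1→6,a→6,6→16,y→7 7:j→7,1→7,a→7,6→7,y→7 8:j→10,1→17,a→8,6→8,y→18 9:j→19,1→20,a→9,6→21,y→9 10:j→10,1→17,a→10,6→10,y→22 11:j→12,1→23,a→11,6→24,y→25 12:j→12,1→26,a→12,6→7,y→12 13:j→26,1→13,a→13,6→27,y→7 14:j→12,1→27,a→14,6→28,y→25 15:j→12,1→29,a→15,6→30,y→15 16:j→16,1→17,a→16,6→16,y→7 17:j→31,1→17,a→17,6→17,y→7 18:j→32,1→33,a→18,6→21,y→18 19:j→19,1→20,a→19,6→34,y→11 20:j→20,1→20,a→20,6→35,y→7 21:j→34,1→36,a→37,6→21,y→21 22:j→37,1→38,a→22,6→24,y→39 23:j→26,1→23,a→23,6→40,y→7 24:j→37,1→41,a→37,6→24,y→42 25:j→12,1→43,a→25,6→44,y→25 26:j→26,1→26,a→26,6→7,y→7 27:j→26,1→27,a→27,6→45,y→7 28:j→37,1→46,a→28,6→28,y→39 29:j→26,1→29,a→29,6→47,y→7 30:j→7,1→47,a→30,6→30,y→48 31:j→31,1→31,a→7,6→31,y→7 32:j→32,1→33,a→32,6→34,y→22 33:j→31,1→33,a→33,6→36,y→7 34:j→34,1→36,a→37,6→34,y→24 35:j→35,1→36,a→49,6→35,y→7 36:j→31,1→36,a→50,6→36,y→7 37:j→37,1→50,a→37,6→7,y→37 38:j→51,1→38,a→38,6→41,y→7 39:j→37,1→52,a→39,6→44,y→39 40:j→49,1→41,a→49,6→40,y→7 41:j→51,1→41,a→50,6→41,y→7 42:j→37,1→53,a→37,6→44,y→42 43:j→26,1→43,a→43,6→54,y→7 44:j→7,1→54,a→55,6→44,y→44 45:j→49,1→46,a→45,6→45,y→7 46:j→51,1→46,a→46,6→46,y→7 47:j→7,1→47,a→47,6→47,y→7 48:j→7,1→56,a→48,6→44,y→48 49:j→49,1→50,a→49,6→7,y→7 50:j→51,1→50,a→50,6→7,y→7 51:j→51,1→51,a→7,6→7,y→7 52:j→51,1→52,a→52,6→54,y→7 53:j→51,1→53,a→50,6→54,y→7 54:j→7,1→54,a→57,6→54,y→7 55:j→7,1→57,a→55,6→7,y→55 56:j→7,1→56,a→56,6→54,y→7 57:j→7,1→57,a→57,6→7,y→7 (ε-aug+det+¬).
'1y': |S_i|=[89, 53, 2] end={s53,s63} rej; 2/2 del acc.
'jyj6': N↓-sim [89, 79, 59, 14, 1] end={s63} rej; 4/4 del acc.
'jyy6j': N↓-sim [89, 79, 59, 34, 15, 2] end={s63,s76} rej; 5/5 deletions ∈↓L.
'661ja': run [89, 82, 61, 27, 7, 2] end={s41,s63} ∉↓L; 5/5 deletions ∈↓L.
'6y6a6': |S_i|=[89, 82, 59, 31, 10, 1] end={s63} rej; 5/5 deletions ∈↓L.
5 minimals (antichain).


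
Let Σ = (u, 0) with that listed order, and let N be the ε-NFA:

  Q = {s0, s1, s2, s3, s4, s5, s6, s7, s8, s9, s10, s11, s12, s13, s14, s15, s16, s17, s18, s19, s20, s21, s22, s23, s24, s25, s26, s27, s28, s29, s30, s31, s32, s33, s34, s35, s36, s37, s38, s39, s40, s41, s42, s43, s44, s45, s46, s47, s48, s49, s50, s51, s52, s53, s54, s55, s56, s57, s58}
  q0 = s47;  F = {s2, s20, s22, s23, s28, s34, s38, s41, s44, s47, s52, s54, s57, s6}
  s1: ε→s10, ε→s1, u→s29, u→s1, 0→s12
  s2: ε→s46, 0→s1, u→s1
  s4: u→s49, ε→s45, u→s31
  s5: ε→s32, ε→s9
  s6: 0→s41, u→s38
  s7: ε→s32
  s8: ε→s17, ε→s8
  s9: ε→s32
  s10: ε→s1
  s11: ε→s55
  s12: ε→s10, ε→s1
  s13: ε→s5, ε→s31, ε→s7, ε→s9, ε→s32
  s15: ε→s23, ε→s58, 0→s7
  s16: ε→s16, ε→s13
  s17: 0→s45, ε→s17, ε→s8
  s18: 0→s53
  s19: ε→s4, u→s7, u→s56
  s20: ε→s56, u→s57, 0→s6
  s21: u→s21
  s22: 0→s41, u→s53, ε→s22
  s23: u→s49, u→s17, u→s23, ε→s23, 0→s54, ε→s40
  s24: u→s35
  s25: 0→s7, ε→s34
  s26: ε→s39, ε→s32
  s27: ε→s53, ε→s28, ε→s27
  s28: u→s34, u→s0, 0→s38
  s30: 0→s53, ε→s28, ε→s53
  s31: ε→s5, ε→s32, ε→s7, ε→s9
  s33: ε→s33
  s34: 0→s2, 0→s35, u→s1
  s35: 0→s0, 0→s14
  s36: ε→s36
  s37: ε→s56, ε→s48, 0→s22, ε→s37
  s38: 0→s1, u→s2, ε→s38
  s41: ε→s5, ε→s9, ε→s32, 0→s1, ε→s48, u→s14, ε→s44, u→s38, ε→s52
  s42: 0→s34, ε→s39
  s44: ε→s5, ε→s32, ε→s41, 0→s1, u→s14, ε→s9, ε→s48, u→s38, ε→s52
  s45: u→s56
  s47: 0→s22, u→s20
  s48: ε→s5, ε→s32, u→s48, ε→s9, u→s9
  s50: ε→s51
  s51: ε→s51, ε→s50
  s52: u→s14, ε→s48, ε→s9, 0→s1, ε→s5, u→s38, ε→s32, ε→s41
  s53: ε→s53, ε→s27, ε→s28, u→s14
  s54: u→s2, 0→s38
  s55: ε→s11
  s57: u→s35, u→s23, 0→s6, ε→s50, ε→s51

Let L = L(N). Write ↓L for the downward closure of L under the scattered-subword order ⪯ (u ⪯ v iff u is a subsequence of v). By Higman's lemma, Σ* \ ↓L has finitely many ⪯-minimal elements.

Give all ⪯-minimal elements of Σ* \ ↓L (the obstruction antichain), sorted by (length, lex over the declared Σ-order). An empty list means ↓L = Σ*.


|Q|=59, |F|=14, |δ|=136 (78 ε).
min D↑ (13 st, q0=0, F={10}): 0:u→1,0→2 1:u→3,0→4 2:u→5,0→6 3:u→7,0→4 4:u→8,0→6 5:u→9,0→8 6:u→8,0→10 7:u→7,0→11 8:u→12,0→10 9:u→10,0→12 10:u→10,0→10 11:u→12,0→8 12:u→10,0→10 (ε-aug+det+¬).
'000': N↓-sim [36, 26, 17, 6] end={s0,s1,s10,s12,s14,s29} — reject; 3/3 single-dels accept.
'u0u0': run [36, 34, 21, 13, 4] end={s1,s10,s12,s29} ∉↓L; 4/4 del acc.
'0uuu': run [36, 26, 19, 14, 8] end={s1,s10,s12,s29,s32,s48,s5,s9} — reject; 4/4 single-dels accept.
'uuu0uu': N↓-sim [36, 34, 30, 22, 12, 7, 4] end={s1,s10,s12,s29} rej; 6/6 deletions ∈↓L.
4 obstructions.

min(Σ*\↓L) = [000, u0u0, 0uuu, uuu0uu].


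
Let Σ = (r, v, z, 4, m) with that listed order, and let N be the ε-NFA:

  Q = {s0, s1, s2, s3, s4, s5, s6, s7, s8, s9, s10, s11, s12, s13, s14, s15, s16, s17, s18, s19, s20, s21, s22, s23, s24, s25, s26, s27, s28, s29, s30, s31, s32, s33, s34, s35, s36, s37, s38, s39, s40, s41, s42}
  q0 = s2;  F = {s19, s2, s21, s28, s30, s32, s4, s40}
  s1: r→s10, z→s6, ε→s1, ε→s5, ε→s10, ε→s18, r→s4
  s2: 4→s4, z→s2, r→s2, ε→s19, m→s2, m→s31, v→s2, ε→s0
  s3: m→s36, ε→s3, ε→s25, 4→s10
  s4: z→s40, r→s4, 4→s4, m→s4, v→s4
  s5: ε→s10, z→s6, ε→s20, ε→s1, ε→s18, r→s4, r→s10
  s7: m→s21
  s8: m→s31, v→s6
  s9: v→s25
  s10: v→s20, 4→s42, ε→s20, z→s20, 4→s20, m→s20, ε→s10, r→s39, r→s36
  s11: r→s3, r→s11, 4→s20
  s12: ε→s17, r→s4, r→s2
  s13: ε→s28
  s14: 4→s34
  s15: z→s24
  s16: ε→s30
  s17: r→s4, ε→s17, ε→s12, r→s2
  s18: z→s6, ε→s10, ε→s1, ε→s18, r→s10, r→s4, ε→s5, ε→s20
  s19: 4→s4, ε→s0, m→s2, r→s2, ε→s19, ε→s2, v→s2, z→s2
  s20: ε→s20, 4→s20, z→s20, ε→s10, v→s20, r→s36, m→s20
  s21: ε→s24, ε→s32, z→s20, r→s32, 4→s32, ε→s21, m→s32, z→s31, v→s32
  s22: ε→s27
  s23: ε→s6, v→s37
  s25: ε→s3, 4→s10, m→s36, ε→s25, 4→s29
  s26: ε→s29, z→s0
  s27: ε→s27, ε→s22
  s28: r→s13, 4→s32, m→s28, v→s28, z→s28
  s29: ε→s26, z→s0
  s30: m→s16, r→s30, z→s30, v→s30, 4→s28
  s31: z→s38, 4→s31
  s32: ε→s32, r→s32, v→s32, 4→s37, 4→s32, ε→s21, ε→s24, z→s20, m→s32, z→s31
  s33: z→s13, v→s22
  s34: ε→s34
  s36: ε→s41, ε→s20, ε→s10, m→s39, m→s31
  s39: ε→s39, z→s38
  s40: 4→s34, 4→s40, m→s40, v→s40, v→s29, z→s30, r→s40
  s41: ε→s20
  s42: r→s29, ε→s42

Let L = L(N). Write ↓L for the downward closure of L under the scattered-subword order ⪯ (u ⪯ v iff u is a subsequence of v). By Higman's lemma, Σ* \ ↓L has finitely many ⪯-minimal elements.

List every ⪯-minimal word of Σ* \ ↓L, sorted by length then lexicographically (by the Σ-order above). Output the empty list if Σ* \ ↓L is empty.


|Q|=43, |F|=8, |δ|=146 (50 ε).
min D↑ (7 st, q0=0, F={6}): 0:r→0,v→0,z→0,4→1,m→0 1:r→1,v→1,z→2,4→1,m→1 2:r→2,v→2,z→3,4→2,m→2 3:r→3,v→3,z→3,4→4,m→3 4:r→4,v→4,z→4,4→5,m→4 5:r→5,v→5,z→6,4→5,m→5 6:r→6,v→6,z→6,4→6,m→6.
'4zz44z': |S_i|=[24, 22, 21, 19, 17, 15, 11] end={s0,s10,s20,s26,s29,s31,s36,s38,s39,s41,s42} ∉↓L; 6/6 deletions ∈↓L.
1 obstructions.

min(Σ*\↓L) = [4zz44z].


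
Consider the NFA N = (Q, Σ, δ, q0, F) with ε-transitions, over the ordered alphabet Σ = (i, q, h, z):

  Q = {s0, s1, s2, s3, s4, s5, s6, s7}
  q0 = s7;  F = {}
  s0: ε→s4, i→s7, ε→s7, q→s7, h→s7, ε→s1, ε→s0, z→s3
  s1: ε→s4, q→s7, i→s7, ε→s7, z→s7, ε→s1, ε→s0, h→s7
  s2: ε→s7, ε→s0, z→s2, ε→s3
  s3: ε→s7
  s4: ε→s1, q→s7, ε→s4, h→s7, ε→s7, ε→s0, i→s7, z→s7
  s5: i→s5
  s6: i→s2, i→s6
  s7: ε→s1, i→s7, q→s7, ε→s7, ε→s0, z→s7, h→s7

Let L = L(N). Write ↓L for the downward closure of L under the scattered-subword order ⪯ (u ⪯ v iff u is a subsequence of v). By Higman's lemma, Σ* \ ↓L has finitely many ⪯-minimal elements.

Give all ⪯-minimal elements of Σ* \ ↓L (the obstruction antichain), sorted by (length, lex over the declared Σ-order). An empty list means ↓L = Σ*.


|Q|=8, |F|=0, |δ|=39 (19 ε).
min D↑ (1 st, q0=0, F={0}): 0:i→0,q→0,h→0,z→0 (ε-aug+det+¬).
ε ∈ L(D↑) — L = ∅.

Antichain: [ε].


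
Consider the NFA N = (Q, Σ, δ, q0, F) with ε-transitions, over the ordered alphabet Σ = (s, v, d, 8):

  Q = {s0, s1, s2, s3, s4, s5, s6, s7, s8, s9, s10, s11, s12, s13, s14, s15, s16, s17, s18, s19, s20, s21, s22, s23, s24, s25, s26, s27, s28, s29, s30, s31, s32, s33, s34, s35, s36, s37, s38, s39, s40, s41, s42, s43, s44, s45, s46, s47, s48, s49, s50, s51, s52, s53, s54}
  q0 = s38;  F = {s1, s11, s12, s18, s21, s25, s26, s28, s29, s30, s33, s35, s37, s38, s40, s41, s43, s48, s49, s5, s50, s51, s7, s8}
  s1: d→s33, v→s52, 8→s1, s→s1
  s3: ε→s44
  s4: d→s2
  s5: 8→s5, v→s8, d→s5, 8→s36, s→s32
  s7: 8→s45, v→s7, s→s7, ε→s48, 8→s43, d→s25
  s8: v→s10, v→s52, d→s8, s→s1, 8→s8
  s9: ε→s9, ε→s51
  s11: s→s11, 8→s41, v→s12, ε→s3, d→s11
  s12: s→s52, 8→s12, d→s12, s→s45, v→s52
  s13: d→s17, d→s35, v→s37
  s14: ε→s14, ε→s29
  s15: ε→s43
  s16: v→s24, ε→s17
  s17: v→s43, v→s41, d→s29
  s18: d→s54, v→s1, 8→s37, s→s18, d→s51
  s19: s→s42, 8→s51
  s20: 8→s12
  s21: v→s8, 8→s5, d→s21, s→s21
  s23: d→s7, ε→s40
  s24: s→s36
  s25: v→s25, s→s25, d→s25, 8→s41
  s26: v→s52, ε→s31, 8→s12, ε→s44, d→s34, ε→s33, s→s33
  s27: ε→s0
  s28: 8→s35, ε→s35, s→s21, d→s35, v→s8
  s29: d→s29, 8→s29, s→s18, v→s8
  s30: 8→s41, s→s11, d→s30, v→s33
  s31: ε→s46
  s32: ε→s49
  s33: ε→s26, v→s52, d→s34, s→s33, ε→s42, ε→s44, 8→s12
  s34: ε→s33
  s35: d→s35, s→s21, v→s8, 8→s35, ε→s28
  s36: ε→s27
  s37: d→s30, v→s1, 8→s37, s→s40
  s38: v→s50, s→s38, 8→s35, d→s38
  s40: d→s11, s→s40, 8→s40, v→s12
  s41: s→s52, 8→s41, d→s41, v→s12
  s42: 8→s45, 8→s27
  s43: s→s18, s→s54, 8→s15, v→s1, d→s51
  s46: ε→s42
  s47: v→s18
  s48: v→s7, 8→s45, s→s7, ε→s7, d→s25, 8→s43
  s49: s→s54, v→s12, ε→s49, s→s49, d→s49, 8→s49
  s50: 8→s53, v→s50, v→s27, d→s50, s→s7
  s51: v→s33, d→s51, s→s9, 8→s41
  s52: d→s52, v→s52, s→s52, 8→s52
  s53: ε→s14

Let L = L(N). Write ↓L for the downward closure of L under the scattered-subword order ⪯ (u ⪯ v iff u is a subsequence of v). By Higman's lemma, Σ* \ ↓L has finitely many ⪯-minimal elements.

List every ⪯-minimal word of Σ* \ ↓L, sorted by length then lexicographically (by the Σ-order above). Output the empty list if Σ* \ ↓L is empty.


Antichain: [8vv, vsd8s, 8s8svs].

|Q|=55, |F|=24, |δ|=152 (27 ε).
min D↑ (22 st, q0=0, F={12}): 0:s→0,v→1,d→0,8→2 1:s→3,v→1,d→1,8→4 2:s→5,v→6,d→2,8→2 3:s→3,v→3,d→7,8→8 4:s→9,v→6,d→4,8→4 5:s→5,v→6,d→5,8→10 6:s→11,v→12,d→6,8→6 7:s→7,v→7,d→7,8→13 8:s→9,v→11,d→14,8→8 9:s→9,v→11,d→14,8→15 10:s→16,v→6,d→10,8→10 11:s→11,v→12,d→17,8→11 12:s→12,v→12,d→12,8→12 13:s→12,v→18,d→13,8→13 14:s→14,v→17,d→14,8→13 15:s→19,v→11,d→20,8→15 16:s→16,v→18,d→16,8→16 17:s→17,v→12,d→17,8→18 18:s→12,v→12,d→18,8→18 19:s→19,v→18,d→21,8→19 20:s→21,v→17,d→20,8→13 21:s→21,v→18,d→21,8→13 (ε-aug+det+¬).
'8vv': N↓-sim [42, 37, 15, 2] end={s10,s52} rej; 3/3 single-dels accept.
'vsd8s': |S_i|=[42, 34, 28, 20, 6, 2] end={s45,s52} ∉↓L; 5/5 single-dels accept.
'8s8svs': N↓-sim [42, 37, 30, 26, 20, 3, 2] end={s45,s52} — reject; 6/6 del acc.
3 minimals (antichain).


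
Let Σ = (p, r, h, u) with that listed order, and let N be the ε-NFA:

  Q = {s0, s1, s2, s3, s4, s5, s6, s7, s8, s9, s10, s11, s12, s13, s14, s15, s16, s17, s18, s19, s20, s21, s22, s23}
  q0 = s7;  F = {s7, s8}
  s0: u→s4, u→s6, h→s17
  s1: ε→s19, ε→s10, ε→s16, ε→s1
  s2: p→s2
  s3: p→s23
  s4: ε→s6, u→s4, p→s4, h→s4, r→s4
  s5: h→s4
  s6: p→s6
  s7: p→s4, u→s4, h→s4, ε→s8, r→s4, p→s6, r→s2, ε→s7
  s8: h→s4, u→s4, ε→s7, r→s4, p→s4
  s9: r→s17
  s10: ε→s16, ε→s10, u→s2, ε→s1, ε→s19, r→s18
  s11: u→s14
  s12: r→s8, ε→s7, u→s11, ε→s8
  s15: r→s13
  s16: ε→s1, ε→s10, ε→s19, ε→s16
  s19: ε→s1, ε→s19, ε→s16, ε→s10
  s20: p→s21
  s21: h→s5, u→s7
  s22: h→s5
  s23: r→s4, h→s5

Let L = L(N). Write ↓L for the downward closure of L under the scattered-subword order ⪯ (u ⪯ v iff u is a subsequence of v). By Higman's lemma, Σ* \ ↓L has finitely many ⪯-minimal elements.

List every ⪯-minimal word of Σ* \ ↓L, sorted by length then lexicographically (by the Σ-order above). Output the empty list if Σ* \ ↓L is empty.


A = [p, r, h, u].

|Q|=24, |F|=2, |δ|=56 (22 ε).
min D↑ (2 st, q0=0, F={1}): 0:p→1,r→1,h→1,u→1 1:p→1,r→1,h→1,u→1 (ε-aug+det+¬).
'p': |S_i|=[5, 3] end={s2,s4,s6} rej; 1/1 single-dels accept.
'r': run [5, 3] end={s2,s4,s6} ∉↓L; 1/1 del acc.
'h': N↓-sim [5, 2] end={s4,s6} ∉↓L; 1/1 del acc.
'u': N↓-sim [5, 2] end={s4,s6} ∉↓L; 1/1 deletions ∈↓L.
4 obstructions.
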